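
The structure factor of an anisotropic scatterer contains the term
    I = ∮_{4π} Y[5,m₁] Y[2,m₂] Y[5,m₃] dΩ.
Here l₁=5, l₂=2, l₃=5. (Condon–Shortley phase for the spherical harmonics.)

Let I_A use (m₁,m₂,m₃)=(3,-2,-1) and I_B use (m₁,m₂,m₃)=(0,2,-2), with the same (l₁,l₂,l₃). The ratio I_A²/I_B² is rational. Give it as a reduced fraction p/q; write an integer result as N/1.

Same 5,2,5: normalisation and zero-m 3j drop out of the ratio.
A: Δ: 2! 8! 2! / 13! → 1/38610; sum: t=0:+1/5760 = 1/5760; 3j²(5 2 5; 3 -2 -1) = Δ·Π!·Σ² = 56/2145  (sign +1)
B: Δ: 2! 8! 2! / 13! → 1/38610; sum: t=2:+1/2880 = 1/2880; 3j²(5 2 5; 0 2 -2) = Δ·Π!·Σ² = 14/429  (sign -1)
I_A²/I_B² = (56/2145)/(14/429) = 4/5

4/5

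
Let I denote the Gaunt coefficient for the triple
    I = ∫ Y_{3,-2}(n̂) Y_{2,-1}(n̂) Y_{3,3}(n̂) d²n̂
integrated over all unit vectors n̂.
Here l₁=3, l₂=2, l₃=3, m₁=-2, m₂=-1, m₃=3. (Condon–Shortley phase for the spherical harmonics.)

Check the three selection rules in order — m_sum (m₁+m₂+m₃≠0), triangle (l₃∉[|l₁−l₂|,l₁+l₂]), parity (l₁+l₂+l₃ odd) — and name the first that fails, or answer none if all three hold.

Σmᵢ = 0  ✓
l₃∈[|l₁−l₂|,l₁+l₂]=[1,5], have l₃=3  ✓
Σlᵢ = 8 ⇒ even  ✓

none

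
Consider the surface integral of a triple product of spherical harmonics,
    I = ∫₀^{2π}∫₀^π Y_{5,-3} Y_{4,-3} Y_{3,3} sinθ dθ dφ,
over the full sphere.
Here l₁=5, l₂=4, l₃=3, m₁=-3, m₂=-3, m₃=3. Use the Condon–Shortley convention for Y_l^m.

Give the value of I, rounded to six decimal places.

0.000000

m-sum = -3 − 3 + 3 = -3 ≠ 0 ⇒ I = 0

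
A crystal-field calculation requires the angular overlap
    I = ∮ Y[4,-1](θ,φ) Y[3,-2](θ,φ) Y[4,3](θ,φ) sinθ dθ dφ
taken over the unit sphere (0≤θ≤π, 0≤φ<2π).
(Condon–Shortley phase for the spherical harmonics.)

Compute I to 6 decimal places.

L=11 odd ⇒ parity kills the (l;000) factor ⇒ I = 0

0.000000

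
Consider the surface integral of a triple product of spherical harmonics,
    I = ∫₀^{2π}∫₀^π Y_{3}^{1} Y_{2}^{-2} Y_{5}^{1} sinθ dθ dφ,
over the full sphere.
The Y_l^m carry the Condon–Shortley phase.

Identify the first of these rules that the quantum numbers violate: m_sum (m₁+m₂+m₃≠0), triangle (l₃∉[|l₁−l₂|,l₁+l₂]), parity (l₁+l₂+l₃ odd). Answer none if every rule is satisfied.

m₁+m₂+m₃ = 1 − 2 + 1 = 0  ✓
triangle: |3−2|=1 ≤ l₃=5 ≤ 3+2=5  ✓
parity: l₁+l₂+l₃ = 10 is even  ✓

none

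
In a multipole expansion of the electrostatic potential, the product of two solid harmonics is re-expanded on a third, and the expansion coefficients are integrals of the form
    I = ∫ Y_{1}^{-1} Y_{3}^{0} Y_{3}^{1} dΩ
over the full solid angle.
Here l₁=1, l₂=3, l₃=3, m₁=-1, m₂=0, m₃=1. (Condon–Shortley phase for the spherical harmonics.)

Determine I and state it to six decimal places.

0.000000

L=7 odd ⇒ parity kills the (l;000) factor ⇒ I = 0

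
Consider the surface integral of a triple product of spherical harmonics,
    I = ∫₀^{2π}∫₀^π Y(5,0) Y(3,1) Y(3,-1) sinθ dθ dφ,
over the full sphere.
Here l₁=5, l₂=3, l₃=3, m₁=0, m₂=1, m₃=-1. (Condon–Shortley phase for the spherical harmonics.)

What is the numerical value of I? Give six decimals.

0.000000

Σlᵢ=11 odd — θ-integrand is odd under cosθ→−cosθ; I=0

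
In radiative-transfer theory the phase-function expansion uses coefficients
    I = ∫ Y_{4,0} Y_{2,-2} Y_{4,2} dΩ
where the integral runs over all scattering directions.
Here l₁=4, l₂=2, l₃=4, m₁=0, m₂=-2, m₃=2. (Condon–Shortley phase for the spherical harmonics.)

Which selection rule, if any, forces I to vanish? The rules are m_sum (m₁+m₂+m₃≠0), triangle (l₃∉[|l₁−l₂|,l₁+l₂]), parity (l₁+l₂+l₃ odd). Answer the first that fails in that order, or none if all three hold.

Σmᵢ = 0  ✓
l₃∈[|l₁−l₂|,l₁+l₂]=[2,6], have l₃=4  ✓
Σlᵢ = 10 ⇒ even  ✓

none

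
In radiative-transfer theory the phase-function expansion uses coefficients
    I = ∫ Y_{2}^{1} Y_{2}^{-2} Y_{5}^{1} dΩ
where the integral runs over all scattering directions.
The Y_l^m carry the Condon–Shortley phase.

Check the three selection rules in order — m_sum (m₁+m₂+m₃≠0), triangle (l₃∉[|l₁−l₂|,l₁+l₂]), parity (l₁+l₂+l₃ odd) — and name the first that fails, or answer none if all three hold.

triangle

azimuthal sum: 1 − 2 + 1 = 0  ✓
0 ≤ 5 ≤ 4 (triangle on l)  ✗
L = 2 + 2 + 5 = 9 (odd)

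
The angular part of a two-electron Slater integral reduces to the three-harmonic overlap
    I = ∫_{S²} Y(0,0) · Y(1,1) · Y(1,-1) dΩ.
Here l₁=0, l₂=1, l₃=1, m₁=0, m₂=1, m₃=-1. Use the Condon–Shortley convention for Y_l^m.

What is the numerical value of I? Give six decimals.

-0.282095

Checks pass: Σm=0; 2 even; l₃=1∈[1,1].
(2·0+1)(2·1+1)(2·1+1) = 9
Δ: 0! 0! 2! / 3! → 1/3
sum: t=0:+1/1 = 1/1
3j²(0 1 1; 0 0 0) = Δ·Π!·Σ² = 1/3  (sign -1)
sum: t=0:+1/2 = 1/2
3j²(0 1 1; 0 1 -1) = Δ·Π!·Σ² = 1/3  (sign +1)
combine: 4πI² = 9·1/3·1/3 = 1/1
take √, sign -1: I = -0.28209479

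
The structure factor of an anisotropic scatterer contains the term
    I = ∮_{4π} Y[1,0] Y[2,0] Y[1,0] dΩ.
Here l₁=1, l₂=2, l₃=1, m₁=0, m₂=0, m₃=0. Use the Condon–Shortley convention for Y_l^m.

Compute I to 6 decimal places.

m-sum 0 ✓  L=4 even ✓  1≤1≤3 ✓
Π(2lᵢ+1) = 3×5×3 = 45
triangle coeff Δ(1,2,1) = 1/30
Σ_t [1,1]: t=1:−1/1 = -1/1
(3j)²=2/15 [(1 2 1; 0 0 0)], sign=+1
(m-triple is (0,0,0) — same symbol as above.)
⇒ 4πI² = 4/5
I = (+1)√(4/5/(4π)) = 0.25231325

0.252313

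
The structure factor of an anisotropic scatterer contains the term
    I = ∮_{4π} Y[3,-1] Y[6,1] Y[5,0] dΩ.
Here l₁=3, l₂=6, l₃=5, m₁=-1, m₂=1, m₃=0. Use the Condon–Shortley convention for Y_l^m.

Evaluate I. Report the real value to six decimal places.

m-sum 0 ✓  L=14 even ✓  3≤5≤9 ✓
Π(2lᵢ+1) = 7×13×11 = 1001
triangle coeff Δ(3,6,5) = 1/675675
Σ_t [1,3]: t=1:−1/8640 t=2:+1/2304 t=3:−1/8640 = 7/34560
(3j)²=7/429 [(3 6 5; 0 0 0)], sign=-1
Σ_t [2,4]: t=2:+1/5760 t=3:−1/3456 t=4:+1/34560 = -1/11520
(3j)²=2/429 [(3 6 5; -1 1 0)], sign=+1
⇒ 4πI² = 98/1287
I = (-1)√(98/1287/(4π)) = -0.07784287

-0.077843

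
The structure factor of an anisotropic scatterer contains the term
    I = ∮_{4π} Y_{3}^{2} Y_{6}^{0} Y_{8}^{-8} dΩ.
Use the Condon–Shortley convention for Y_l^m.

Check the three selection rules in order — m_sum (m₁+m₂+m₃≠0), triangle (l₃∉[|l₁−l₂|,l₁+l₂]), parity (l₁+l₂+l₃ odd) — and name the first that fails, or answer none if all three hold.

azimuthal sum: 2 + 0 − 8 = -6  ✗
3 ≤ 8 ≤ 9 (triangle on l)
L = 3 + 6 + 8 = 17 (odd)

m_sum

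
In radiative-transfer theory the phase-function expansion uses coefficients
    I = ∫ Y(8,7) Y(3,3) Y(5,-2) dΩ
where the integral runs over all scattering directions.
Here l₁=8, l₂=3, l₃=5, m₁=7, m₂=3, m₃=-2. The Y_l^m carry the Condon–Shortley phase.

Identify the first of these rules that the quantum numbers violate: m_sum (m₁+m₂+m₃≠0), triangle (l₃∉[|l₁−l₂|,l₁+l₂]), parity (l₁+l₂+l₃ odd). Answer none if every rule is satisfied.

azimuthal sum: 7 + 3 − 2 = 8  ✗
5 ≤ 5 ≤ 11 (triangle on l)
L = 8 + 3 + 5 = 16 (even)

m_sum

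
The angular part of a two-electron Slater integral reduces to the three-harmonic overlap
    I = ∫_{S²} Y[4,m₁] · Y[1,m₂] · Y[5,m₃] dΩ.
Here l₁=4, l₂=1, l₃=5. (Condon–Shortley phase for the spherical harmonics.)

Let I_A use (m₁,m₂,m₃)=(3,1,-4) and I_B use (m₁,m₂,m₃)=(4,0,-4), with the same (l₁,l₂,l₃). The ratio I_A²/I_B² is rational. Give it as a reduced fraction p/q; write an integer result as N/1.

4/1

l's match ⇒ only the (l;m) 3-j factors differ between A and B.
A: triangle coeff Δ(4,1,5) = 1/495; Σ_t [0,0]: t=0:+1/10080 = 1/10080; (3j)²=4/55 [(4 1 5; 3 1 -4)], sign=-1
B: triangle coeff Δ(4,1,5) = 1/495; Σ_t [0,0]: t=0:+1/40320 = 1/40320; (3j)²=1/55 [(4 1 5; 4 0 -4)], sign=-1
I_A²/I_B² = (4/55)/(1/55) = 4/1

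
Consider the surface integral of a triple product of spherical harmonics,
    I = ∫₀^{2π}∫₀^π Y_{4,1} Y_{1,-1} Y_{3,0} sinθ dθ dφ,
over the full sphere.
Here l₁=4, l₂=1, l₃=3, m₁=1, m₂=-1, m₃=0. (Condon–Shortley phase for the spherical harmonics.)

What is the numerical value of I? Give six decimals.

Rules hold: Σm=0, L=8 even, 3≤3≤5.
N = 9·3·7 = 189
Δ = 2!·6!·0!/9! = 1/252
Racah Σ t=1..1: t=1:−1/36 = -1/36
⇒ 3j(4 1 3; 0 0 0)² = 4/63, sgn +1
Racah Σ t=0..0: t=0:+1/72 = 1/72
⇒ 3j(4 1 3; 1 -1 0)² = 5/126, sgn -1
4πI² = N·(3j₀)²·(3jₘ)² = 10/21
I = -1·√(0.47619/4π) = -0.19466390

-0.194664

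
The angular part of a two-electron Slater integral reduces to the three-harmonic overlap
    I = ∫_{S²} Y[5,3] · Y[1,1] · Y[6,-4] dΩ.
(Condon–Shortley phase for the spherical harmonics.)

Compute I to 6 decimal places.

Rules hold: Σm=0, L=12 even, 4≤6≤6.
N = 11·3·13 = 429
Δ = 0!·10!·2!/13! = 1/858
Racah Σ t=0..0: t=0:+1/14400 = 1/14400
⇒ 3j(5 1 6; 0 0 0)² = 6/143, sgn +1
Racah Σ t=0..0: t=0:+1/161280 = 1/161280
⇒ 3j(5 1 6; 3 1 -4)² = 15/286, sgn +1
4πI² = N·(3j₀)²·(3jₘ)² = 135/143
I = +1·√(0.944056/4π) = 0.27409047

0.274090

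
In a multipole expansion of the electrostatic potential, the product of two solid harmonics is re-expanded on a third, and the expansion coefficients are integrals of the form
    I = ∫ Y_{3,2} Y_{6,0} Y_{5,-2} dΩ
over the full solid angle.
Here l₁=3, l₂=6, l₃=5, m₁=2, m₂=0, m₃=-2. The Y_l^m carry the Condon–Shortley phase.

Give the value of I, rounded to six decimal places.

Checks pass: Σm=0; 14 even; l₃=5∈[3,9].
(2·3+1)(2·6+1)(2·5+1) = 1001
Δ: 4! 2! 8! / 15! → 1/675675
sum: t=1:−1/8640 t=2:+1/2304 t=3:−1/8640 = 7/34560
3j²(3 6 5; 0 0 0) = Δ·Π!·Σ² = 7/429  (sign -1)
sum: t=0:+1/34560 t=1:−1/8640 = -1/11520
3j²(3 6 5; 2 0 -2) = Δ·Π!·Σ² = 3/143  (sign +1)
combine: 4πI² = 1001·7/429·3/143 = 49/143
take √, sign -1: I = -0.16512966

-0.165130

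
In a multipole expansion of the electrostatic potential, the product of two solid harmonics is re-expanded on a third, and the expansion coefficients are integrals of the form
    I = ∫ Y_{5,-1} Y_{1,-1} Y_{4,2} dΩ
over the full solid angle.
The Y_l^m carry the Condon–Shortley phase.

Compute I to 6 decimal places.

-0.120286

Checks pass: Σm=0; 10 even; l₃=4∈[4,6].
(2·5+1)(2·1+1)(2·4+1) = 297
Δ: 2! 8! 0! / 11! → 1/495
sum: t=1:−1/576 = -1/576
3j²(5 1 4; 0 0 0) = Δ·Π!·Σ² = 5/99  (sign -1)
sum: t=0:+1/2880 = 1/2880
3j²(5 1 4; -1 -1 2) = Δ·Π!·Σ² = 2/165  (sign +1)
combine: 4πI² = 297·5/99·2/165 = 2/11
take √, sign -1: I = -0.12028562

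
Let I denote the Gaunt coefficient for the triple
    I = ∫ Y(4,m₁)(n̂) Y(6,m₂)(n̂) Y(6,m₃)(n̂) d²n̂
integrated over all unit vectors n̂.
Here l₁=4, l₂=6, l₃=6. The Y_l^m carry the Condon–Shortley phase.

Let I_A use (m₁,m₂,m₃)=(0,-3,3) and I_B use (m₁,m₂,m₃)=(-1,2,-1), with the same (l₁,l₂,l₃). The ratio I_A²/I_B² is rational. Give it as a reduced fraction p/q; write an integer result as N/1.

1458/2809

l's match ⇒ only the (l;m) 3-j factors differ between A and B.
A: triangle coeff Δ(4,6,6) = 1/15315300; Σ_t [0,3]: t=0:+1/414720 t=1:−1/51840 t=2:+1/80640 t=3:−1/1451520 = -1/193536; (3j)²=81/17017 [(4 6 6; 0 -3 3)], sign=+1
B: triangle coeff Δ(4,6,6) = 1/15315300; Σ_t [1,4]: t=1:−1/725760 t=2:+1/34560 t=3:−1/17280 t=4:+1/82944 = -53/2903040; (3j)²=2809/306306 [(4 6 6; -1 2 -1)], sign=+1
I_A²/I_B² = (81/17017)/(2809/306306) = 1458/2809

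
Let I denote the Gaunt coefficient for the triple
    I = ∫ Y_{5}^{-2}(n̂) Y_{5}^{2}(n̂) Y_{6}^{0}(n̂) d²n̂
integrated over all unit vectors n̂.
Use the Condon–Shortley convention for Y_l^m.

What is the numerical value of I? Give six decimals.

Checks pass: Σm=0; 16 even; l₃=6∈[0,10].
(2·5+1)(2·5+1)(2·6+1) = 1573
Δ: 4! 6! 6! / 17! → 1/28588560
sum: t=0:+1/345600 t=1:−1/13824 t=2:+1/5184 t=3:−1/13824 t=4:+1/345600 = 7/129600
3j²(5 5 6; 0 0 0) = Δ·Π!·Σ² = 80/7293  (sign +1)
sum: t=1:−1/3110400 t=2:+1/57600 t=3:−1/13824 t=4:+1/31104 = -1/43200
3j²(5 5 6; -2 2 0) = Δ·Π!·Σ² = 108/12155  (sign -1)
combine: 4πI² = 1573·80/7293·108/12155 = 576/3757
take √, sign -1: I = -0.11045508

-0.110455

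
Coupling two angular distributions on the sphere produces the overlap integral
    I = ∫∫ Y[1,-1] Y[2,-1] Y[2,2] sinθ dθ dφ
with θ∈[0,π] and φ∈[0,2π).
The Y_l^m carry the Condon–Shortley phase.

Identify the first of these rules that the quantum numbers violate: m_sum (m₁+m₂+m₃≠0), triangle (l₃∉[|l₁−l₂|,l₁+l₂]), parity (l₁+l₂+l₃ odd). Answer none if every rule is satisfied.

m₁+m₂+m₃ = -1 − 1 + 2 = 0  ✓
triangle: |1−2|=1 ≤ l₃=2 ≤ 1+2=3  ✓
parity: l₁+l₂+l₃ = 5 is odd  ✗

parity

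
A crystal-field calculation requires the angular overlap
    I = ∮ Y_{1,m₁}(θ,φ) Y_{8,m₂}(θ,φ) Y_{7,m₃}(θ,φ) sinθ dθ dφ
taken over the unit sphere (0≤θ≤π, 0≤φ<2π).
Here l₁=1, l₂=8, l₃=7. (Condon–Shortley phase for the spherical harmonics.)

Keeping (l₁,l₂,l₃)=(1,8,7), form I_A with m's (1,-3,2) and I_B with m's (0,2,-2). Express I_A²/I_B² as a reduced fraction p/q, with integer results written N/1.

l's match ⇒ only the (l;m) 3-j factors differ between A and B.
A: triangle coeff Δ(1,8,7) = 1/2040; Σ_t [0,0]: t=0:+1/87091200 = 1/87091200; (3j)²=11/408 [(1 8 7; 1 -3 2)], sign=-1
B: triangle coeff Δ(1,8,7) = 1/2040; Σ_t [1,1]: t=1:−1/43545600 = -1/43545600; (3j)²=1/34 [(1 8 7; 0 2 -2)], sign=+1
I_A²/I_B² = (11/408)/(1/34) = 11/12

11/12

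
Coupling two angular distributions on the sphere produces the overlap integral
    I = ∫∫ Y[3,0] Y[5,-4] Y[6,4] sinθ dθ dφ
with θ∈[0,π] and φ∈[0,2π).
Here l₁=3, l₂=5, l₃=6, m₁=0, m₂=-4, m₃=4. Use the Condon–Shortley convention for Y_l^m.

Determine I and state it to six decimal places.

Checks pass: Σm=0; 14 even; l₃=6∈[2,8].
(2·3+1)(2·5+1)(2·6+1) = 1001
Δ: 2! 4! 8! / 15! → 1/675675
sum: t=0:+1/8640 t=1:−1/2304 t=2:+1/8640 = -7/34560
3j²(3 5 6; 0 0 0) = Δ·Π!·Σ² = 7/429  (sign -1)
sum: t=0:+1/60480 t=1:−1/161280 = 1/96768
3j²(3 5 6; 0 -4 4) = Δ·Π!·Σ² = 15/1001  (sign +1)
combine: 4πI² = 1001·7/429·15/1001 = 35/143
take √, sign -1: I = -0.13956004

-0.139560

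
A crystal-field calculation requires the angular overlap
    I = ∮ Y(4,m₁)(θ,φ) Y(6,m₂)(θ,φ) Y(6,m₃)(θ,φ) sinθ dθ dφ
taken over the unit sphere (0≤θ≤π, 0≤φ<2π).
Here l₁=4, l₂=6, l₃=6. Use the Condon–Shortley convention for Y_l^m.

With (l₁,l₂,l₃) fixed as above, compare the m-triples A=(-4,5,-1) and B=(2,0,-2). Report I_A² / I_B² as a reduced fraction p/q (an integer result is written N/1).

Same 4,6,6: normalisation and zero-m 3j drop out of the ratio.
A: Δ: 4! 4! 8! / 17! → 1/15315300; sum: t=4:+1/2903040 = 1/2903040; 3j²(4 6 6; -4 5 -1) = Δ·Π!·Σ² = 5/663  (sign -1)
B: Δ: 4! 4! 8! / 17! → 1/15315300; sum: t=0:+1/138240 t=1:−1/25920 t=2:+1/55296 = -11/829440; 3j²(4 6 6; 2 0 -2) = Δ·Π!·Σ² = 11/1326  (sign -1)
I_A²/I_B² = (5/663)/(11/1326) = 10/11

10/11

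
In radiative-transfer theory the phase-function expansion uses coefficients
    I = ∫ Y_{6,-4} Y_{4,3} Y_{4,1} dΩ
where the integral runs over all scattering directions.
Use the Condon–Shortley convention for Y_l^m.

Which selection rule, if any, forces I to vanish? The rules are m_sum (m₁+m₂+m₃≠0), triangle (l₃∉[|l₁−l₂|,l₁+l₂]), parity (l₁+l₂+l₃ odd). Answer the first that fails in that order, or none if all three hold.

Σmᵢ = 0  ✓
l₃∈[|l₁−l₂|,l₁+l₂]=[2,10], have l₃=4  ✓
Σlᵢ = 14 ⇒ even  ✓

none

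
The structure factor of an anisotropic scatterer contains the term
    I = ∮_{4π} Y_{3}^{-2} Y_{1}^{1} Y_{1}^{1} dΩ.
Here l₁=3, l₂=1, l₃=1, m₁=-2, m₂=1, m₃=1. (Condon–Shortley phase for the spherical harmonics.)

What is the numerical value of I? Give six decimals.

0.000000

l₃=1 ∉ [2,4] — triangle fails ⇒ I = 0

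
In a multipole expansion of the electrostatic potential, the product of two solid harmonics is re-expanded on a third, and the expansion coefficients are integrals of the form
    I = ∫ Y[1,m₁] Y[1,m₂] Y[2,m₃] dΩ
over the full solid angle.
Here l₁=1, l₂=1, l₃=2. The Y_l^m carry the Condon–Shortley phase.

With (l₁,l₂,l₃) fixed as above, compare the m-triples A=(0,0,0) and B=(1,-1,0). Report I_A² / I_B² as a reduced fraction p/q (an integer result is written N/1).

4/1

l's match ⇒ only the (l;m) 3-j factors differ between A and B.
A: triangle coeff Δ(1,1,2) = 1/30; Σ_t [0,0]: t=0:+1/1 = 1/1; (3j)²=2/15 [(1 1 2; 0 0 0)], sign=+1
B: triangle coeff Δ(1,1,2) = 1/30; Σ_t [0,0]: t=0:+1/4 = 1/4; (3j)²=1/30 [(1 1 2; 1 -1 0)], sign=+1
I_A²/I_B² = (2/15)/(1/30) = 4/1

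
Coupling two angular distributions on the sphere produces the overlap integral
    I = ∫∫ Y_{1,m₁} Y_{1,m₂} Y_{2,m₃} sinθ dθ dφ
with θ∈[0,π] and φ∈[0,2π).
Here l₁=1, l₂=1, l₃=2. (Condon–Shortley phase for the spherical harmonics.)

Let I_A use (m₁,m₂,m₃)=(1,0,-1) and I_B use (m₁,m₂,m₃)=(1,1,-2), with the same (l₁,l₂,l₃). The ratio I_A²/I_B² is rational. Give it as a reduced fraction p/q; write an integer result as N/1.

Same 1,1,2: normalisation and zero-m 3j drop out of the ratio.
A: Δ: 0! 2! 2! / 5! → 1/30; sum: t=0:+1/2 = 1/2; 3j²(1 1 2; 1 0 -1) = Δ·Π!·Σ² = 1/10  (sign -1)
B: Δ: 0! 2! 2! / 5! → 1/30; sum: t=0:+1/4 = 1/4; 3j²(1 1 2; 1 1 -2) = Δ·Π!·Σ² = 1/5  (sign +1)
I_A²/I_B² = (1/10)/(1/5) = 1/2

1/2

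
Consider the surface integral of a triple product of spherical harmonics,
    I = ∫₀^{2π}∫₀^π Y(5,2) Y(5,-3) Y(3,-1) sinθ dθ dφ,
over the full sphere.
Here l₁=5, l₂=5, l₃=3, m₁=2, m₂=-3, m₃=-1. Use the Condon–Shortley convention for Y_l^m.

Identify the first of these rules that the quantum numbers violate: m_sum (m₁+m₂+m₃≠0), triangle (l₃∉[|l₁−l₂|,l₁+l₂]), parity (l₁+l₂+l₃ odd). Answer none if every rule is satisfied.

azimuthal sum: 2 − 3 − 1 = -2  ✗
0 ≤ 3 ≤ 10 (triangle on l)
L = 5 + 5 + 3 = 13 (odd)

m_sum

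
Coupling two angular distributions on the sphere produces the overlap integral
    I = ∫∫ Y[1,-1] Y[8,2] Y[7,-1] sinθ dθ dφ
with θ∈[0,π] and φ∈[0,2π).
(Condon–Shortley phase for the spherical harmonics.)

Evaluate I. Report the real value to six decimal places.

0.205254

m-sum 0 ✓  L=16 even ✓  7≤7≤9 ✓
Π(2lᵢ+1) = 3×17×15 = 765
triangle coeff Δ(1,8,7) = 1/2040
Σ_t [1,1]: t=1:−1/25401600 = -1/25401600
(3j)²=8/255 [(1 8 7; 0 0 0)], sign=+1
Σ_t [2,2]: t=2:+1/58060800 = 1/58060800
(3j)²=3/136 [(1 8 7; -1 2 -1)], sign=+1
⇒ 4πI² = 9/17
I = (+1)√(9/17/(4π)) = 0.20525411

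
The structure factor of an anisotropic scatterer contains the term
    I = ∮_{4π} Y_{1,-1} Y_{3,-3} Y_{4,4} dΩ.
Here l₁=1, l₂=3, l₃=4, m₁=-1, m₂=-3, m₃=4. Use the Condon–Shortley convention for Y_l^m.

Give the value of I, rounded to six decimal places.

0.325735

m-sum 0 ✓  L=8 even ✓  2≤4≤4 ✓
Π(2lᵢ+1) = 3×7×9 = 189
triangle coeff Δ(1,3,4) = 1/252
Σ_t [0,0]: t=0:+1/36 = 1/36
(3j)²=4/63 [(1 3 4; 0 0 0)], sign=+1
Σ_t [0,0]: t=0:+1/1440 = 1/1440
(3j)²=1/9 [(1 3 4; -1 -3 4)], sign=+1
⇒ 4πI² = 4/3
I = (+1)√(4/3/(4π)) = 0.32573501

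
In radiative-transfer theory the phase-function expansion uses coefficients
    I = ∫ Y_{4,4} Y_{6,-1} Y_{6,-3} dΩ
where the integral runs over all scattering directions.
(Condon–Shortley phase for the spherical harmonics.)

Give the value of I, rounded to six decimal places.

-0.167630

Checks pass: Σm=0; 16 even; l₃=6∈[2,10].
(2·4+1)(2·6+1)(2·6+1) = 1521
Δ: 4! 4! 8! / 17! → 1/15315300
sum: t=0:+1/829440 t=1:−1/25920 t=2:+1/9216 t=3:−1/25920 t=4:+1/829440 = 7/207360
3j²(4 6 6; 0 0 0) = Δ·Π!·Σ² = 28/2431  (sign +1)
sum: t=0:+1/414720 = 1/414720
3j²(4 6 6; 4 -1 -3) = Δ·Π!·Σ² = 49/2431  (sign -1)
combine: 4πI² = 1521·28/2431·49/2431 = 12348/34969
take √, sign -1: I = -0.16763001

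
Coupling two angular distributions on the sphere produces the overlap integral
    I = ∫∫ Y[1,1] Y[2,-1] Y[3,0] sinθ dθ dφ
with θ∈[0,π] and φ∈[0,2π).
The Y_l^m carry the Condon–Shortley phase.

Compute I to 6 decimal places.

0.143048

Rules hold: Σm=0, L=6 even, 1≤3≤3.
N = 3·5·7 = 105
Δ = 0!·2!·4!/7! = 1/105
Racah Σ t=0..0: t=0:+1/4 = 1/4
⇒ 3j(1 2 3; 0 0 0)² = 3/35, sgn -1
Racah Σ t=0..0: t=0:+1/12 = 1/12
⇒ 3j(1 2 3; 1 -1 0)² = 1/35, sgn -1
4πI² = N·(3j₀)²·(3jₘ)² = 9/35
I = +1·√(0.257143/4π) = 0.14304817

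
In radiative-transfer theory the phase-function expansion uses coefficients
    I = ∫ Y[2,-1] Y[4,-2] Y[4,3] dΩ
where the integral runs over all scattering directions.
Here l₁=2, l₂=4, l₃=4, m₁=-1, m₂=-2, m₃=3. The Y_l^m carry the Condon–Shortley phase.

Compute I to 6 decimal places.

-0.187702

Checks pass: Σm=0; 10 even; l₃=4∈[2,6].
(2·2+1)(2·4+1)(2·4+1) = 405
Δ: 2! 2! 6! / 11! → 1/13860
sum: t=0:+1/192 t=1:−1/36 t=2:+1/192 = -5/288
3j²(2 4 4; 0 0 0) = Δ·Π!·Σ² = 20/693  (sign -1)
sum: t=1:−1/240 t=2:+1/1440 = -1/288
3j²(2 4 4; -1 -2 3) = Δ·Π!·Σ² = 5/132  (sign +1)
combine: 4πI² = 405·20/693·5/132 = 375/847
take √, sign -1: I = -0.18770204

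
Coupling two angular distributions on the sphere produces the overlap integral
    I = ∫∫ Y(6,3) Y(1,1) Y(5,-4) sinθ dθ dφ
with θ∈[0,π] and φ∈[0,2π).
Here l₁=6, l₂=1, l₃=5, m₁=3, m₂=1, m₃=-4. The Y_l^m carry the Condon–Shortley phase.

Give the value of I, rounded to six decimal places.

-0.070770

m-sum 0 ✓  L=12 even ✓  5≤5≤7 ✓
Π(2lᵢ+1) = 13×3×11 = 429
triangle coeff Δ(6,1,5) = 1/858
Σ_t [1,1]: t=1:−1/14400 = -1/14400
(3j)²=6/143 [(6 1 5; 0 0 0)], sign=+1
Σ_t [2,2]: t=2:+1/725760 = 1/725760
(3j)²=1/286 [(6 1 5; 3 1 -4)], sign=-1
⇒ 4πI² = 9/143
I = (-1)√(9/143/(4π)) = -0.07076985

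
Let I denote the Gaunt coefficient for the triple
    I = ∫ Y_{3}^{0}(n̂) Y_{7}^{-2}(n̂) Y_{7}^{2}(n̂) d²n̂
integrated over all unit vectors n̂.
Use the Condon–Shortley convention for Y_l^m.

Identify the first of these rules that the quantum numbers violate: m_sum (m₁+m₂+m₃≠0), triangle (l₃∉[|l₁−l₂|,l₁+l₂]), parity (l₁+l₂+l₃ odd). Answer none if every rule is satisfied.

m₁+m₂+m₃ = 0 − 2 + 2 = 0  ✓
triangle: |3−7|=4 ≤ l₃=7 ≤ 3+7=10  ✓
parity: l₁+l₂+l₃ = 17 is odd  ✗

parity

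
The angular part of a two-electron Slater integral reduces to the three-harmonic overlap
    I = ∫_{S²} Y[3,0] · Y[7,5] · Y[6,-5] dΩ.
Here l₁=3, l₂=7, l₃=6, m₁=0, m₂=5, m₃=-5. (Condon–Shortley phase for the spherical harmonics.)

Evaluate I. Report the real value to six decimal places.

m-sum 0 ✓  L=16 even ✓  4≤6≤10 ✓
Π(2lᵢ+1) = 7×15×13 = 1365
triangle coeff Δ(3,7,6) = 1/2042040
Σ_t [1,3]: t=1:−1/207360 t=2:+1/57600 t=3:−1/207360 = 1/129600
(3j)²=168/12155 [(3 7 6; 0 0 0)], sign=+1
Σ_t [2,3]: t=2:+1/14515200 t=3:−1/4354560 = -1/6220800
(3j)²=77/4420 [(3 7 6; 0 5 -5)], sign=+1
⇒ 4πI² = 6174/18785
I = (+1)√(6174/18785/(4π)) = 0.16172337

0.161723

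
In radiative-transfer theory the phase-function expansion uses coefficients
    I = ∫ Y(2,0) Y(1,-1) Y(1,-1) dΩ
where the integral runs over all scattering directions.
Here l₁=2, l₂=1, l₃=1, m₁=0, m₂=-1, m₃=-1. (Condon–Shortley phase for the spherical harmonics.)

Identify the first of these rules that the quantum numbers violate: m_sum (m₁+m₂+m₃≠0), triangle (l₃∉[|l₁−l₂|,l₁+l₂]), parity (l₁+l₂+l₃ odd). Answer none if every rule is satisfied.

m_sum

Σmᵢ = -2  ✗
l₃∈[|l₁−l₂|,l₁+l₂]=[1,3], have l₃=1
Σlᵢ = 4 ⇒ even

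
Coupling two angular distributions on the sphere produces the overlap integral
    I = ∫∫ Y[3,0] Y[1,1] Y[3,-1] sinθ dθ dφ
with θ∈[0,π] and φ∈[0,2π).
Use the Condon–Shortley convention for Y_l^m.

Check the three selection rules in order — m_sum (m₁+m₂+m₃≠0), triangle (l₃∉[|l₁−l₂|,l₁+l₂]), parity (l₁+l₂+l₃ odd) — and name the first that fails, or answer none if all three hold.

Σmᵢ = 0  ✓
l₃∈[|l₁−l₂|,l₁+l₂]=[2,4], have l₃=3  ✓
Σlᵢ = 7 ⇒ odd  ✗

parity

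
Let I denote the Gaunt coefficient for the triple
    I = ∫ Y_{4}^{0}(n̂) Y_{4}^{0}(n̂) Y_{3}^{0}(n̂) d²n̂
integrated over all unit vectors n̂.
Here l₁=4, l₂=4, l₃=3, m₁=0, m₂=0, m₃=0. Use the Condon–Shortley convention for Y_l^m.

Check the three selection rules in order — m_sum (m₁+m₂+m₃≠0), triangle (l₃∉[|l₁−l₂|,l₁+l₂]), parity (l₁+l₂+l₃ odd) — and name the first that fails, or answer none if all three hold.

m₁+m₂+m₃ = 0 + 0 + 0 = 0  ✓
triangle: |4−4|=0 ≤ l₃=3 ≤ 4+4=8  ✓
parity: l₁+l₂+l₃ = 11 is odd  ✗

parity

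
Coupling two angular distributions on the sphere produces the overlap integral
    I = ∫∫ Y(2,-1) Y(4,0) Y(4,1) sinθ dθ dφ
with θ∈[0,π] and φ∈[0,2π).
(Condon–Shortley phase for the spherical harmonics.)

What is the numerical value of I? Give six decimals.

-0.044869

m-sum 0 ✓  L=10 even ✓  2≤4≤6 ✓
Π(2lᵢ+1) = 5×9×9 = 405
triangle coeff Δ(2,4,4) = 1/13860
Σ_t [0,2]: t=0:+1/192 t=1:−1/36 t=2:+1/192 = -5/288
(3j)²=20/693 [(2 4 4; 0 0 0)], sign=-1
Σ_t [1,2]: t=1:−1/72 t=2:+1/96 = -1/288
(3j)²=1/462 [(2 4 4; -1 0 1)], sign=+1
⇒ 4πI² = 150/5929
I = (-1)√(150/5929/(4π)) = -0.04486937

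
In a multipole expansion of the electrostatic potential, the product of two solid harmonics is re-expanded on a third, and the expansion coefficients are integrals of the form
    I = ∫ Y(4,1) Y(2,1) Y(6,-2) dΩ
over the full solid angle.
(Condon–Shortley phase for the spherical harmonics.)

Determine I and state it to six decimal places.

Rules hold: Σm=0, L=12 even, 2≤6≤6.
N = 9·5·13 = 585
Δ = 0!·8!·4!/13! = 1/6435
Racah Σ t=0..0: t=0:+1/2304 = 1/2304
⇒ 3j(4 2 6; 0 0 0)² = 5/143, sgn +1
Racah Σ t=0..0: t=0:+1/4320 = 1/4320
⇒ 3j(4 2 6; 1 1 -2)² = 224/6435, sgn +1
4πI² = N·(3j₀)²·(3jₘ)² = 1120/1573
I = +1·√(0.712015/4π) = 0.23803440

0.238034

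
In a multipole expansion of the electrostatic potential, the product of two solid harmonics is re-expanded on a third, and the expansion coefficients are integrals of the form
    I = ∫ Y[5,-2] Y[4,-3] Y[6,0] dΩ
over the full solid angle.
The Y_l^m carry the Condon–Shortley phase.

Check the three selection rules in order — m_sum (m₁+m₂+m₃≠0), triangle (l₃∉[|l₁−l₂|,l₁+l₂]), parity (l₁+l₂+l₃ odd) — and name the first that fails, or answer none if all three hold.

m_sum

m₁+m₂+m₃ = -2 − 3 + 0 = -5  ✗
triangle: |5−4|=1 ≤ l₃=6 ≤ 5+4=9
parity: l₁+l₂+l₃ = 15 is odd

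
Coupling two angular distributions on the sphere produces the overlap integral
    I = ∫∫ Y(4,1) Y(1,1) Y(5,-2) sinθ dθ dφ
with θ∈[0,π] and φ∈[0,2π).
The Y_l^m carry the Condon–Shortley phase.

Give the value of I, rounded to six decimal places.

m-sum 0 ✓  L=10 even ✓  3≤5≤5 ✓
Π(2lᵢ+1) = 9×3×11 = 297
triangle coeff Δ(4,1,5) = 1/495
Σ_t [0,0]: t=0:+1/576 = 1/576
(3j)²=5/99 [(4 1 5; 0 0 0)], sign=-1
Σ_t [0,0]: t=0:+1/1440 = 1/1440
(3j)²=7/165 [(4 1 5; 1 1 -2)], sign=-1
⇒ 4πI² = 7/11
I = (+1)√(7/11/(4π)) = 0.22503380

0.225034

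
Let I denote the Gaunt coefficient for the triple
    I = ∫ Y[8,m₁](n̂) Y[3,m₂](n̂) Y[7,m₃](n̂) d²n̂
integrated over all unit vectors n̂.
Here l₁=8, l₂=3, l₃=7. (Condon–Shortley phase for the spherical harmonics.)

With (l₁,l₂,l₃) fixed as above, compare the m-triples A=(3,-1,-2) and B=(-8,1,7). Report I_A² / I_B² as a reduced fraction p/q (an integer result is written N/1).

66/169

l's match ⇒ only the (l;m) 3-j factors differ between A and B.
A: triangle coeff Δ(8,3,7) = 1/5290740; Σ_t [0,2]: t=0:+1/29030400 t=1:−1/5806080 t=2:+1/17418240 = -1/12441600; (3j)²=154/12597 [(8 3 7; 3 -1 -2)], sign=+1
B: triangle coeff Δ(8,3,7) = 1/5290740; Σ_t [4,4]: t=4:+1/22992076800 = 1/22992076800; (3j)²=91/2907 [(8 3 7; -8 1 7)], sign=+1
I_A²/I_B² = (154/12597)/(91/2907) = 66/169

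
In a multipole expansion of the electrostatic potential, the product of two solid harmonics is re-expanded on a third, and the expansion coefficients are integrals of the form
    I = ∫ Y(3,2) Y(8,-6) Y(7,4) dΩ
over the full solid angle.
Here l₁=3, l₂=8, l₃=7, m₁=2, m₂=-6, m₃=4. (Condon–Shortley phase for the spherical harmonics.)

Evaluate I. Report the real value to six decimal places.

Checks pass: Σm=0; 18 even; l₃=7∈[5,11].
(2·3+1)(2·8+1)(2·7+1) = 1785
Δ: 4! 2! 12! / 19! → 1/5290740
sum: t=1:−1/7257600 t=2:+1/2073600 t=3:−1/7257600 = 1/4838400
3j²(3 8 7; 0 0 0) = Δ·Π!·Σ² = 252/20995  (sign -1)
sum: t=0:+1/174182400 t=1:−1/479001600 = 1/273715200
3j²(3 8 7; 2 -6 4) = Δ·Π!·Σ² = 49/3876  (sign -1)
combine: 4πI² = 1785·252/20995·49/3876 = 21609/79781
take √, sign +1: I = 0.14681238

0.146812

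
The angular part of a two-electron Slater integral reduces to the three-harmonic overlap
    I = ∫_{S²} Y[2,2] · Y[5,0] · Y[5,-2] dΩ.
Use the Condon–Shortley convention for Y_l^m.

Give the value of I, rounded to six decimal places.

-0.191372

Rules hold: Σm=0, L=12 even, 3≤5≤7.
N = 5·11·11 = 605
Δ = 2!·2!·8!/13! = 1/38610
Racah Σ t=0..2: t=0:+1/2880 t=1:−1/576 t=2:+1/2880 = -1/960
⇒ 3j(2 5 5; 0 0 0)² = 10/429, sgn +1
Racah Σ t=0..0: t=0:+1/2880 = 1/2880
⇒ 3j(2 5 5; 2 0 -2)² = 14/429, sgn -1
4πI² = N·(3j₀)²·(3jₘ)² = 700/1521
I = -1·√(0.460224/4π) = -0.19137248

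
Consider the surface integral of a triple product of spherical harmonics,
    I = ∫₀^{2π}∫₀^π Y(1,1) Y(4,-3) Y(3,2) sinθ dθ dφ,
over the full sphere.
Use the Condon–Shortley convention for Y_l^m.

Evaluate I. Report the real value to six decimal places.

-0.282095

Checks pass: Σm=0; 8 even; l₃=3∈[3,5].
(2·1+1)(2·4+1)(2·3+1) = 189
Δ: 2! 0! 6! / 9! → 1/252
sum: t=1:−1/36 = -1/36
3j²(1 4 3; 0 0 0) = Δ·Π!·Σ² = 4/63  (sign +1)
sum: t=0:+1/240 = 1/240
3j²(1 4 3; 1 -3 2) = Δ·Π!·Σ² = 1/12  (sign -1)
combine: 4πI² = 189·4/63·1/12 = 1/1
take √, sign -1: I = -0.28209479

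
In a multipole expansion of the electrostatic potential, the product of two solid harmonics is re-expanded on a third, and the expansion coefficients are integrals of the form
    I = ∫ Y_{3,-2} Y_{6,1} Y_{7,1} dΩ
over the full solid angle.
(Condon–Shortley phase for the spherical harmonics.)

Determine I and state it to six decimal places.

Rules hold: Σm=0, L=16 even, 3≤7≤9.
N = 7·13·15 = 1365
Δ = 2!·4!·10!/17! = 1/2042040
Racah Σ t=0..2: t=0:+1/207360 t=1:−1/57600 t=2:+1/207360 = -1/129600
⇒ 3j(3 6 7; 0 0 0)² = 168/12155, sgn +1
Racah Σ t=1..2: t=1:−1/414720 t=2:+1/172800 = 7/2073600
⇒ 3j(3 6 7; -2 1 1)² = 343/29172, sgn +1
4πI² = N·(3j₀)²·(3jₘ)² = 100842/454597
I = +1·√(0.221827/4π) = 0.13286253

0.132863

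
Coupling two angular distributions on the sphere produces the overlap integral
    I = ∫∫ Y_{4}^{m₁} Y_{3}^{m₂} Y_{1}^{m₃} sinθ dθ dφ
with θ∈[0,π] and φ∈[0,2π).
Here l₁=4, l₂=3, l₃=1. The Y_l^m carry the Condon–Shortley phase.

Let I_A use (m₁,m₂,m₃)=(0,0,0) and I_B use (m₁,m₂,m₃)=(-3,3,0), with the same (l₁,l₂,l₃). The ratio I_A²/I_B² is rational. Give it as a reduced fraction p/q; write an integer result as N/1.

l's match ⇒ only the (l;m) 3-j factors differ between A and B.
A: triangle coeff Δ(4,3,1) = 1/252; Σ_t [3,3]: t=3:−1/36 = -1/36; (3j)²=4/63 [(4 3 1; 0 0 0)], sign=+1
B: triangle coeff Δ(4,3,1) = 1/252; Σ_t [6,6]: t=6:+1/720 = 1/720; (3j)²=1/36 [(4 3 1; -3 3 0)], sign=-1
I_A²/I_B² = (4/63)/(1/36) = 16/7

16/7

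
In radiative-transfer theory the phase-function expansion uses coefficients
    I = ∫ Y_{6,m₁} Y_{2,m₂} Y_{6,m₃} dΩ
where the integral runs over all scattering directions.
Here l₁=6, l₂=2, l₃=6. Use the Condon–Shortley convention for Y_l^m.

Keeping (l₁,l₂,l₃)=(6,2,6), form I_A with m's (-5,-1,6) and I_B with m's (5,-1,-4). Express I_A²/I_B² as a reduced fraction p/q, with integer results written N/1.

Same 6,2,6: normalisation and zero-m 3j drop out of the ratio.
A: Δ: 2! 10! 2! / 15! → 1/90090; sum: t=1:−1/7257600 = -1/7257600; 3j²(6 2 6; -5 -1 6) = Δ·Π!·Σ² = 11/455  (sign -1)
B: Δ: 2! 10! 2! / 15! → 1/90090; sum: t=0:+1/725760 t=1:−1/7257600 = 1/806400; 3j²(6 2 6; 5 -1 -4) = Δ·Π!·Σ² = 27/910  (sign +1)
I_A²/I_B² = (11/455)/(27/910) = 22/27

22/27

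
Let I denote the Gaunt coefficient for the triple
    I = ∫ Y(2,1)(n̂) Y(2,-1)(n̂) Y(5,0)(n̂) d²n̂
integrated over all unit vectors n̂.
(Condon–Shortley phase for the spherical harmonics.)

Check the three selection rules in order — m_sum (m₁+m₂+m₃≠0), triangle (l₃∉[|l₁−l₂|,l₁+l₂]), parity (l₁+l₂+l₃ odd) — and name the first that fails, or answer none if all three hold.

triangle

Σmᵢ = 0  ✓
l₃∈[|l₁−l₂|,l₁+l₂]=[0,4], have l₃=5  ✗
Σlᵢ = 9 ⇒ odd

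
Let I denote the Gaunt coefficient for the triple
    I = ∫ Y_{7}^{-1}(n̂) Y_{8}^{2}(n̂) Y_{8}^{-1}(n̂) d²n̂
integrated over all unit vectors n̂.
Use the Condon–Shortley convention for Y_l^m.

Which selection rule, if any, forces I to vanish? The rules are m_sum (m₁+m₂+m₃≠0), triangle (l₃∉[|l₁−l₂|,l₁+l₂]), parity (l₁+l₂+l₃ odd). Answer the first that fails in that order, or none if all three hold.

parity

Σmᵢ = 0  ✓
l₃∈[|l₁−l₂|,l₁+l₂]=[1,15], have l₃=8  ✓
Σlᵢ = 23 ⇒ odd  ✗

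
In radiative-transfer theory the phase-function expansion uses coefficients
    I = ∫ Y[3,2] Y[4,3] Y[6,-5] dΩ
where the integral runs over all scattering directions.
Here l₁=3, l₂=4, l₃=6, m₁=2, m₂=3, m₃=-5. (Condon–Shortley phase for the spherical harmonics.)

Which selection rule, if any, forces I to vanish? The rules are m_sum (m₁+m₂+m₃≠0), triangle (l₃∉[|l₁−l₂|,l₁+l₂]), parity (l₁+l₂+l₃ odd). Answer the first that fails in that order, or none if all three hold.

m₁+m₂+m₃ = 2 + 3 − 5 = 0  ✓
triangle: |3−4|=1 ≤ l₃=6 ≤ 3+4=7  ✓
parity: l₁+l₂+l₃ = 13 is odd  ✗

parity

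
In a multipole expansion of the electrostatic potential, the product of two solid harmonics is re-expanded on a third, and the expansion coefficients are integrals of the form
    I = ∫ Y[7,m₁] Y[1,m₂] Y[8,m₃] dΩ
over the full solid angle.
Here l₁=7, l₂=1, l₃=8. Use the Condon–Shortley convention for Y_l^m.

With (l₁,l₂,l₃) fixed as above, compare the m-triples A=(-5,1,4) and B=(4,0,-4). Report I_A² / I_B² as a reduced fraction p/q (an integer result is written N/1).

1/8

Same 7,1,8: normalisation and zero-m 3j drop out of the ratio.
A: Δ: 0! 14! 2! / 17! → 1/2040; sum: t=0:+1/1916006400 = 1/1916006400; 3j²(7 1 8; -5 1 4) = Δ·Π!·Σ² = 1/340  (sign +1)
B: Δ: 0! 14! 2! / 17! → 1/2040; sum: t=0:+1/239500800 = 1/239500800; 3j²(7 1 8; 4 0 -4) = Δ·Π!·Σ² = 2/85  (sign +1)
I_A²/I_B² = (1/340)/(2/85) = 1/8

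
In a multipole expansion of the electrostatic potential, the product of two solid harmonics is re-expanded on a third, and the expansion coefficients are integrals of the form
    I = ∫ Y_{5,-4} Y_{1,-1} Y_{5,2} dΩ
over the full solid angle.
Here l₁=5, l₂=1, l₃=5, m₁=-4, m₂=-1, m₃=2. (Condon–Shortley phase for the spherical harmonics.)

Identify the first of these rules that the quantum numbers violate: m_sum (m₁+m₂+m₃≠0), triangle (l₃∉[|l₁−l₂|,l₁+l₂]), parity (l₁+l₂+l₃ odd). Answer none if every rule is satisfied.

m_sum

m₁+m₂+m₃ = -4 − 1 + 2 = -3  ✗
triangle: |5−1|=4 ≤ l₃=5 ≤ 5+1=6
parity: l₁+l₂+l₃ = 11 is odd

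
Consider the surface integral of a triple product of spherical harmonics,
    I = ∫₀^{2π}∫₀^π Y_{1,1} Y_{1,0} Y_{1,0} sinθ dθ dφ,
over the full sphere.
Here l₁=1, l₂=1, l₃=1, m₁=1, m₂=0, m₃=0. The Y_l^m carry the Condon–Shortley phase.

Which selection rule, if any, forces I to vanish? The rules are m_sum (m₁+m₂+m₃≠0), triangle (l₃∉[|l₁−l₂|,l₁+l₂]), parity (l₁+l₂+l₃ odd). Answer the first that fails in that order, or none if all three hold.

Σmᵢ = 1  ✗
l₃∈[|l₁−l₂|,l₁+l₂]=[0,2], have l₃=1
Σlᵢ = 3 ⇒ odd

m_sum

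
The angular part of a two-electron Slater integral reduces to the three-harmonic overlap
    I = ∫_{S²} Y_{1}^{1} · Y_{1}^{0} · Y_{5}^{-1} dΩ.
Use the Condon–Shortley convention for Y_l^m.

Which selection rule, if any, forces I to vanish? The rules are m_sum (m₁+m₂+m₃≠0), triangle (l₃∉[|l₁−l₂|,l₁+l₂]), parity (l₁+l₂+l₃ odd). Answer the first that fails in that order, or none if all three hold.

triangle

m₁+m₂+m₃ = 1 + 0 − 1 = 0  ✓
triangle: |1−1|=0 ≤ l₃=5 ≤ 1+1=2  ✗
parity: l₁+l₂+l₃ = 7 is odd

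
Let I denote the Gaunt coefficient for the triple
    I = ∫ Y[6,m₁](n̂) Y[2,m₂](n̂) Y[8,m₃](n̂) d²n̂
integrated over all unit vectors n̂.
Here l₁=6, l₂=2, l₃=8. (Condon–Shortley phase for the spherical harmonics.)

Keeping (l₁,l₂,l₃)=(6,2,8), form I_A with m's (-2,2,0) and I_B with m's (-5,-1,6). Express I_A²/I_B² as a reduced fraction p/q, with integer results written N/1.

Same 6,2,8: normalisation and zero-m 3j drop out of the ratio.
A: Δ: 0! 12! 4! / 17! → 1/30940; sum: t=0:+1/23224320 = 1/23224320; 3j²(6 2 8; -2 2 0) = Δ·Π!·Σ² = 1/442  (sign +1)
B: Δ: 0! 12! 4! / 17! → 1/30940; sum: t=0:+1/239500800 = 1/239500800; 3j²(6 2 8; -5 -1 6) = Δ·Π!·Σ² = 2/85  (sign +1)
I_A²/I_B² = (1/442)/(2/85) = 5/52

5/52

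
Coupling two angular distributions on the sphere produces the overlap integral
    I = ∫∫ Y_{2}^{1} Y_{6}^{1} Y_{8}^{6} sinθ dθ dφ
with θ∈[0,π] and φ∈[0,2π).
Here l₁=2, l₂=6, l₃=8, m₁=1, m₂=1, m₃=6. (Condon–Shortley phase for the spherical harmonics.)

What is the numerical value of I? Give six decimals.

0.000000

1 + 1 + 6 = 8 ≠ 0: azimuthal integral kills it; I = 0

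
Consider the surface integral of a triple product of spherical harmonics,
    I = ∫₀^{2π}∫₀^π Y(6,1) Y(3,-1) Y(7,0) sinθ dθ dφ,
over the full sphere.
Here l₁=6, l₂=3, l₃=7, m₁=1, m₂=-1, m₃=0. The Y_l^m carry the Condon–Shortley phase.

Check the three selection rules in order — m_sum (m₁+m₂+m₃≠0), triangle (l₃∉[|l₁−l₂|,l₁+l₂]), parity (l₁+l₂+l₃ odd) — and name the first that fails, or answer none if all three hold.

m₁+m₂+m₃ = 1 − 1 + 0 = 0  ✓
triangle: |6−3|=3 ≤ l₃=7 ≤ 6+3=9  ✓
parity: l₁+l₂+l₃ = 16 is even  ✓

none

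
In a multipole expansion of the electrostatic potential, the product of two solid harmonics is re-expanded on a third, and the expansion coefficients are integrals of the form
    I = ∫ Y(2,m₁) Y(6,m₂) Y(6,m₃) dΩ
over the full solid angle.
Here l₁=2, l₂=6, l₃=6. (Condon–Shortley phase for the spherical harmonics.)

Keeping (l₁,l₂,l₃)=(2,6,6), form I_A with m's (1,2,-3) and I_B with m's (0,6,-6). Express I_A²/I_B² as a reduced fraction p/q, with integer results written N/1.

75/242

l's match ⇒ only the (l;m) 3-j factors differ between A and B.
A: triangle coeff Δ(2,6,6) = 1/90090; Σ_t [0,1]: t=0:+1/161280 t=1:−1/60480 = -1/96768; (3j)²=15/1001 [(2 6 6; 1 2 -3)], sign=+1
B: triangle coeff Δ(2,6,6) = 1/90090; Σ_t [2,2]: t=2:+1/14515200 = 1/14515200; (3j)²=22/455 [(2 6 6; 0 6 -6)], sign=+1
I_A²/I_B² = (15/1001)/(22/455) = 75/242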